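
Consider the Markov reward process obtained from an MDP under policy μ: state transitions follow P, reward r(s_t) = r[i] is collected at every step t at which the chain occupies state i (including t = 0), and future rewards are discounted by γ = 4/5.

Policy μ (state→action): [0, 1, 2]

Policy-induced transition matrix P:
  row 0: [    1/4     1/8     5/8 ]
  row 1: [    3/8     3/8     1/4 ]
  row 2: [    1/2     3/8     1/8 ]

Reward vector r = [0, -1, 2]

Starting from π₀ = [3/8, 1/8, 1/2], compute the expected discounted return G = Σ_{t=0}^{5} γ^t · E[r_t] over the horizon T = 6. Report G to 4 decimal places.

G = 1.9622

t=0: π = [0.3750, 0.1250, 0.5000], E[r] = 0.8750, γ^t·E[r] = 0.875000, running G = 0.875000
t=1: π = [0.3906, 0.2813, 0.3281], E[r] = 0.3750, γ^t·E[r] = 0.300000, running G = 1.175000
t=2: π = [0.3672, 0.2773, 0.3555], E[r] = 0.4336, γ^t·E[r] = 0.277500, running G = 1.452500
t=3: π = [0.3735, 0.2832, 0.3433], E[r] = 0.4033, γ^t·E[r] = 0.206500, running G = 1.659000
t=4: π = [0.3712, 0.2816, 0.3472], E[r] = 0.4127, γ^t·E[r] = 0.169050, running G = 1.828050
t=5: π = [0.3720, 0.2822, 0.3458], E[r] = 0.4094, γ^t·E[r] = 0.134160, running G = 1.962210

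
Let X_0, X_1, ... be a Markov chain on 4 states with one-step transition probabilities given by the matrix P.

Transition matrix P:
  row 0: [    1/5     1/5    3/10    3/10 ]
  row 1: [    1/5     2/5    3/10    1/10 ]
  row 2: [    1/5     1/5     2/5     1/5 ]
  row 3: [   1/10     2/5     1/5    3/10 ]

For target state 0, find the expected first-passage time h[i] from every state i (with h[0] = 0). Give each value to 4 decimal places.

First-step conditioning: h[0] = 0; for i ≠ 0, h[i] = 1 + Σ_k P[i][k]·h[k].
  h[1] = 1 + 2/5·h[1] + 3/10·h[2] + 1/10·h[3]
  h[2] = 1 + 1/5·h[1] + 2/5·h[2] + 1/5·h[3]
  h[3] = 1 + 2/5·h[1] + 1/5·h[2] + 3/10·h[3]
Solving the 3×3 linear system over states ≠ 0 gives exactly h = [0, 365/67, 370/67, 410/67] (h[0] = 0 is the target).

h = [0.0000, 5.4478, 5.5224, 6.1194]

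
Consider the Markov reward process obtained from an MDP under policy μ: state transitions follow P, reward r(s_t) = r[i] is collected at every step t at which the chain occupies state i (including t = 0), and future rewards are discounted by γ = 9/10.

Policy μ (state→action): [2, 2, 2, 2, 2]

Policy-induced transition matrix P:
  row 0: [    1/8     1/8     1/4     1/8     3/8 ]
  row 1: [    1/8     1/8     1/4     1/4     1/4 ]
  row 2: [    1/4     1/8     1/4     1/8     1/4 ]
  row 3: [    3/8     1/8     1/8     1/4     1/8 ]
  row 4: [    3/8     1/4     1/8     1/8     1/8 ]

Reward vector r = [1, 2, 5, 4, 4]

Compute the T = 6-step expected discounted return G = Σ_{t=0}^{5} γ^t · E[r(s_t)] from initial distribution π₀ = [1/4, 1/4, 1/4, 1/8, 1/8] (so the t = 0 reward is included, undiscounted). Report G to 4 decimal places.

t=0: π = [0.2500, 0.2500, 0.2500, 0.1250, 0.1250], E[r] = 3.0000, γ^t·E[r] = 3.000000, running G = 3.000000
t=1: π = [0.2188, 0.1406, 0.2188, 0.1719, 0.2500], E[r] = 3.2813, γ^t·E[r] = 2.953125, running G = 5.953125
t=2: π = [0.2578, 0.1563, 0.1973, 0.1641, 0.2246], E[r] = 3.1113, γ^t·E[r] = 2.520176, running G = 8.473301
t=3: π = [0.2468, 0.1531, 0.2014, 0.1650, 0.2336], E[r] = 3.1548, γ^t·E[r] = 2.299838, running G = 10.773139
t=4: π = [0.2498, 0.1542, 0.2002, 0.1648, 0.2310], E[r] = 3.1422, γ^t·E[r] = 2.061605, running G = 12.834744
t=5: π = [0.2490, 0.1539, 0.2005, 0.1649, 0.2318], E[r] = 3.1459, γ^t·E[r] = 1.857607, running G = 14.692352

G = 14.6924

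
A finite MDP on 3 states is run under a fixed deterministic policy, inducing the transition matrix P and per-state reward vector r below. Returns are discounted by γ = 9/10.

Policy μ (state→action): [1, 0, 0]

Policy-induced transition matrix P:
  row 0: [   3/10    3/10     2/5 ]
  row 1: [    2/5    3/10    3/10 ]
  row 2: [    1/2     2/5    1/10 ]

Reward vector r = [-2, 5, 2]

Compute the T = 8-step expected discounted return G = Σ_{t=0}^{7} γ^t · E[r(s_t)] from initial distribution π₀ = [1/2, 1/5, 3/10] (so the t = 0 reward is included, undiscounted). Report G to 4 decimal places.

G = 7.3377

t=0: π = [0.5000, 0.2000, 0.3000], E[r] = 0.6000, γ^t·E[r] = 0.600000, running G = 0.600000
t=1: π = [0.3800, 0.3300, 0.2900], E[r] = 1.4700, γ^t·E[r] = 1.323000, running G = 1.923000
t=2: π = [0.3910, 0.3290, 0.2800], E[r] = 1.4230, γ^t·E[r] = 1.152630, running G = 3.075630
t=3: π = [0.3889, 0.3280, 0.2831], E[r] = 1.4284, γ^t·E[r] = 1.041304, running G = 4.116934
t=4: π = [0.3894, 0.3283, 0.2823], E[r] = 1.4273, γ^t·E[r] = 0.936419, running G = 5.053352
t=5: π = [0.3893, 0.3282, 0.2825], E[r] = 1.4275, γ^t·E[r] = 0.842949, running G = 5.896301
t=6: π = [0.3893, 0.3282, 0.2824], E[r] = 1.4275, γ^t·E[r] = 0.758614, running G = 6.654915
t=7: π = [0.3893, 0.3282, 0.2824], E[r] = 1.4275, γ^t·E[r] = 0.682762, running G = 7.337676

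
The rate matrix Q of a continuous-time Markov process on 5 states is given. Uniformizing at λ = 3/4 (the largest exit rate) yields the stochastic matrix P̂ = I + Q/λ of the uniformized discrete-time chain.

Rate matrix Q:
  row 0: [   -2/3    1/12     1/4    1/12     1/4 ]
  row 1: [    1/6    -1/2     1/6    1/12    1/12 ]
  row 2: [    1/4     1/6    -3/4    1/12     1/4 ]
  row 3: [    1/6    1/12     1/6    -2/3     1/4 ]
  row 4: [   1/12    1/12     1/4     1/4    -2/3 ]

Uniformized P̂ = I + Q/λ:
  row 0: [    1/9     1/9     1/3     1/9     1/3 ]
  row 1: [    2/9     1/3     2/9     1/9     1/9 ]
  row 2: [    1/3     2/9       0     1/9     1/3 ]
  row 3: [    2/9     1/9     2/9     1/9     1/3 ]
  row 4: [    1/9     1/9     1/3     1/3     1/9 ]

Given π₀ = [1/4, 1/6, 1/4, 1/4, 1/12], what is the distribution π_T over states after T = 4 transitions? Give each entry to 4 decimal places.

π = [0.1971, 0.1742, 0.2232, 0.1652, 0.2403]

t=0: π = [0.2500, 0.1667, 0.2500, 0.2500, 0.0833]
t=1: π = [0.2130, 0.1759, 0.2037, 0.1296, 0.2778]
t=2: π = [0.1903, 0.1728, 0.2315, 0.1728, 0.2325]
t=3: π = [0.2010, 0.1752, 0.2178, 0.1628, 0.2433]
t=4: π = [0.1971, 0.1742, 0.2232, 0.1652, 0.2403]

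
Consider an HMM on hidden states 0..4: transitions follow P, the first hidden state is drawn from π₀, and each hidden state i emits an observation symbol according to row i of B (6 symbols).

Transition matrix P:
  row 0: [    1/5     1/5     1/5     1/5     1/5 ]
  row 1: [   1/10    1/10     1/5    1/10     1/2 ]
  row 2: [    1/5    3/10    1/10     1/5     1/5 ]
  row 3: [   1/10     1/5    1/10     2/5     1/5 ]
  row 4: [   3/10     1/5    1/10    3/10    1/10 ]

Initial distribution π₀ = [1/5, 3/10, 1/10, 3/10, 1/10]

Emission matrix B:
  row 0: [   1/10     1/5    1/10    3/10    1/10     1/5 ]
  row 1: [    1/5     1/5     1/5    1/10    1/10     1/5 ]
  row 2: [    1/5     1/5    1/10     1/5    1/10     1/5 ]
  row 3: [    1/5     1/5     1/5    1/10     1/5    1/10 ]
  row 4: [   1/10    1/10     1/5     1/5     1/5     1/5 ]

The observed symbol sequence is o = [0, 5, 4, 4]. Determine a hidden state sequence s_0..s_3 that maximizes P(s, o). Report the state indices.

t=0: δ = [2.000e-02, 6.000e-02, 2.000e-02, 6.000e-02, 1.000e-02]  (obs o_0=0)
t=1: δ = [1.200e-03, 2.400e-03, 2.400e-03, 2.400e-03, 6.000e-03]  ψ = [1, 3, 1, 3, 1]  (obs o_1=5)
t=2: δ = [1.800e-04, 1.200e-04, 6.000e-05, 3.600e-04, 2.400e-04]  ψ = [4, 4, 4, 4, 1]  (obs o_2=4)
t=3: δ = [7.200e-06, 7.200e-06, 3.600e-06, 2.880e-05, 1.440e-05]  ψ = [4, 3, 0, 3, 3]  (obs o_3=4)
backtrack: best end state = 3; path = [1, 4, 3, 3]

path = [1, 4, 3, 3]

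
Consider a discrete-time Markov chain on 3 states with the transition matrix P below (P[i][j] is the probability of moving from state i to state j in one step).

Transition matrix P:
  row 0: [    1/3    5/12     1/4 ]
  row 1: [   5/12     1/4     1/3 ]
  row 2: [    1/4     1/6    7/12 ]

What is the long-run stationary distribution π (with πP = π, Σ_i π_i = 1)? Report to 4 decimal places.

π = [0.3217, 0.2696, 0.4087]

Balance equations π_j = Σ_i π_i·P[i][j]:
  π_0 = 1/3·π_0 + 5/12·π_1 + 1/4·π_2
  π_1 = 5/12·π_0 + 1/4·π_1 + 1/6·π_2
  normalize: π_0 + π_1 + π_2 = 1
Solving the linear system gives exactly π = [37/115, 31/115, 47/115].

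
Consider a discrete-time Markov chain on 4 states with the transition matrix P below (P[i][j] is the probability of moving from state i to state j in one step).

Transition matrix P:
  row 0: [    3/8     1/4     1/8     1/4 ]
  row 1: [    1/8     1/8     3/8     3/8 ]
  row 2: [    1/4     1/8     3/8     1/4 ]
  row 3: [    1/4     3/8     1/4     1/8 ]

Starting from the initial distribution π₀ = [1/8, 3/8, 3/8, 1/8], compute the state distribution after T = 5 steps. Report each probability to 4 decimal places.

t=0: π = [0.1250, 0.3750, 0.3750, 0.1250]
t=1: π = [0.2188, 0.1719, 0.3281, 0.2813]
t=2: π = [0.2559, 0.2227, 0.2852, 0.2363]
t=3: π = [0.2542, 0.2161, 0.2815, 0.2483]
t=4: π = [0.2548, 0.2188, 0.2804, 0.2460]
t=5: π = [0.2545, 0.2183, 0.2806, 0.2466]

π = [0.2545, 0.2183, 0.2806, 0.2466]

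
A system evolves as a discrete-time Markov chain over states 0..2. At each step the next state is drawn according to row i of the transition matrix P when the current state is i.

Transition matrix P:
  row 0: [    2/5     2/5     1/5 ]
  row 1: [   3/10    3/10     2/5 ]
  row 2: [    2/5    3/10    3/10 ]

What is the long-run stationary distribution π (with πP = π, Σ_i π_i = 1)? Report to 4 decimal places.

Balance equations π_j = Σ_i π_i·P[i][j]:
  π_0 = 2/5·π_0 + 3/10·π_1 + 2/5·π_2
  π_1 = 2/5·π_0 + 3/10·π_1 + 3/10·π_2
  normalize: π_0 + π_1 + π_2 = 1
Solving the linear system gives exactly π = [37/101, 34/101, 30/101].

π = [0.3663, 0.3366, 0.2970]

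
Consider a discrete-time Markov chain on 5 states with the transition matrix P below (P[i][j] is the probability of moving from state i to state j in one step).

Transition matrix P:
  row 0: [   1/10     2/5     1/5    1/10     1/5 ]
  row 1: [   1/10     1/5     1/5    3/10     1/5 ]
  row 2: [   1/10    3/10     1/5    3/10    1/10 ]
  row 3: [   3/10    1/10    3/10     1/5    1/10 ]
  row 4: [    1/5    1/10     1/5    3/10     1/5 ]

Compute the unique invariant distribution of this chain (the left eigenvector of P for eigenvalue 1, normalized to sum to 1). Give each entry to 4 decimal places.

Balance equations π_j = Σ_i π_i·P[i][j]:
  π_0 = 1/10·π_0 + 1/10·π_1 + 1/10·π_2 + 3/10·π_3 + 1/5·π_4
  π_1 = 2/5·π_0 + 1/5·π_1 + 3/10·π_2 + 1/10·π_3 + 1/10·π_4
  π_2 = 1/5·π_0 + 1/5·π_1 + 1/5·π_2 + 3/10·π_3 + 1/5·π_4
  π_3 = 1/10·π_0 + 3/10·π_1 + 3/10·π_2 + 1/5·π_3 + 3/10·π_4
  normalize: π_0 + π_1 + π_2 + π_3 + π_4 = 1
Solving the linear system gives exactly π = [1865/11378, 2453/11378, 1276/5689, 1382/5689, 872/5689].

π = [0.1639, 0.2156, 0.2243, 0.2429, 0.1533]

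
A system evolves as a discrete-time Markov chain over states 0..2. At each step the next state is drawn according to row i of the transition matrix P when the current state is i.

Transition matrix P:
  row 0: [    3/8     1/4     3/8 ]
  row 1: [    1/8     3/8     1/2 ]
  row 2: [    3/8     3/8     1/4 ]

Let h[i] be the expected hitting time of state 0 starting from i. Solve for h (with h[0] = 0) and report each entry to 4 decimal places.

h = [0.0000, 4.4444, 3.5556]

First-step conditioning: h[0] = 0; for i ≠ 0, h[i] = 1 + Σ_k P[i][k]·h[k].
  h[1] = 1 + 3/8·h[1] + 1/2·h[2]
  h[2] = 1 + 3/8·h[1] + 1/4·h[2]
Solving the 2×2 linear system over states ≠ 0 gives exactly h = [0, 40/9, 32/9] (h[0] = 0 is the target).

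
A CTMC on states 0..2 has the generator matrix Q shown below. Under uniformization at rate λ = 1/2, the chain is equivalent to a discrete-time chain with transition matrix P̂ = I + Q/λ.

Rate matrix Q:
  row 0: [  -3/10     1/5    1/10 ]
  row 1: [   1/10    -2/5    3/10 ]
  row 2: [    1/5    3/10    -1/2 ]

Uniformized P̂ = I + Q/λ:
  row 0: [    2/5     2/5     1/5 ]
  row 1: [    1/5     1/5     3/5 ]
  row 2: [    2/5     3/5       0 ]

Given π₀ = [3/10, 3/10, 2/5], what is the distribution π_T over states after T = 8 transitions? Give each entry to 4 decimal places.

π = [0.3234, 0.3821, 0.2944]

t=0: π = [0.3000, 0.3000, 0.4000]
t=1: π = [0.3400, 0.4200, 0.2400]
t=2: π = [0.3160, 0.3640, 0.3200]
t=3: π = [0.3272, 0.3912, 0.2816]
t=4: π = [0.3218, 0.3781, 0.3002]
t=5: π = [0.3244, 0.3844, 0.2912]
t=6: π = [0.3231, 0.3814, 0.2955]
t=7: π = [0.3237, 0.3828, 0.2934]
t=8: π = [0.3234, 0.3821, 0.2944]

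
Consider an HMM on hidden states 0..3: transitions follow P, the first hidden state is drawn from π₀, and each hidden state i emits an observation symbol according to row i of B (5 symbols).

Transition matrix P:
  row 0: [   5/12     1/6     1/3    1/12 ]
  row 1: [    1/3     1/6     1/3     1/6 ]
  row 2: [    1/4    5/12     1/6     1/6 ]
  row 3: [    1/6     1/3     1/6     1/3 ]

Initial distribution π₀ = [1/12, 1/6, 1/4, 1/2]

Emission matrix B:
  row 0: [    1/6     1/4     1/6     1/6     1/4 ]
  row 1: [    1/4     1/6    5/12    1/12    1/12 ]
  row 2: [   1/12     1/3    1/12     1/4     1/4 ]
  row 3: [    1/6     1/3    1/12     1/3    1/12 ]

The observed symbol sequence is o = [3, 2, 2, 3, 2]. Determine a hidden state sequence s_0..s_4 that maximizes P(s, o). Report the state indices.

path = [3, 1, 1, 2, 1]

t=0: δ = [1.389e-02, 1.389e-02, 6.250e-02, 1.667e-01]  (obs o_0=3)
t=1: δ = [4.630e-03, 2.315e-02, 2.315e-03, 4.630e-03]  ψ = [3, 3, 3, 3]  (obs o_1=2)
t=2: δ = [1.286e-03, 1.608e-03, 6.430e-04, 3.215e-04]  ψ = [1, 1, 1, 1]  (obs o_2=2)
t=3: δ = [8.931e-05, 2.233e-05, 1.340e-04, 8.931e-05]  ψ = [0, 1, 1, 1]  (obs o_3=3)
t=4: δ = [6.202e-06, 2.326e-05, 2.481e-06, 2.481e-06]  ψ = [0, 2, 0, 3]  (obs o_4=2)
backtrack: best end state = 1; path = [3, 1, 1, 2, 1]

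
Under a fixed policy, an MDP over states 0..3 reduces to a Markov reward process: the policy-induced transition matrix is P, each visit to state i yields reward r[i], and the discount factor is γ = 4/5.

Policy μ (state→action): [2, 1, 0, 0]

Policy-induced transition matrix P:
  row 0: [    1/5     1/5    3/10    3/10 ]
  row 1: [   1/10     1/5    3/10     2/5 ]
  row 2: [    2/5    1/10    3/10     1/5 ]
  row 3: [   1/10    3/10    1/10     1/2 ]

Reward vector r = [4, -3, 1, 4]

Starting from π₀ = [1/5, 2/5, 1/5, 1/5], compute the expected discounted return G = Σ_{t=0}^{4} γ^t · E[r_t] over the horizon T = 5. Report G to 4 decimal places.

G = 4.9170

t=0: π = [0.2000, 0.4000, 0.2000, 0.2000], E[r] = 0.6000, γ^t·E[r] = 0.600000, running G = 0.600000
t=1: π = [0.1800, 0.2000, 0.2600, 0.3600], E[r] = 1.8200, γ^t·E[r] = 1.456000, running G = 2.056000
t=2: π = [0.1960, 0.2100, 0.2280, 0.3660], E[r] = 1.8460, γ^t·E[r] = 1.181440, running G = 3.237440
t=3: π = [0.1880, 0.2138, 0.2268, 0.3714], E[r] = 1.8230, γ^t·E[r] = 0.933376, running G = 4.170816
t=4: π = [0.1868, 0.2145, 0.2257, 0.3730], E[r] = 1.8216, γ^t·E[r] = 0.746136, running G = 4.916952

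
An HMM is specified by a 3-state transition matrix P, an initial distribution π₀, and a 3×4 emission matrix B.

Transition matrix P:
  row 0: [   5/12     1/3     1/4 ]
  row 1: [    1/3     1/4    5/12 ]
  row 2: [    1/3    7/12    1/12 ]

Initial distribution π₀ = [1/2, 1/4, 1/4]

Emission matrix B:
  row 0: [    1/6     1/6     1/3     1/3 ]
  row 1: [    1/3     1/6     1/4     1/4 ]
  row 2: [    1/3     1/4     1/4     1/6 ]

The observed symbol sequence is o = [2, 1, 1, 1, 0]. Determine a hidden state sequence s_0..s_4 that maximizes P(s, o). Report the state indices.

path = [0, 2, 1, 2, 1]

t=0: δ = [1.667e-01, 6.250e-02, 6.250e-02]  (obs o_0=2)
t=1: δ = [1.157e-02, 9.259e-03, 1.042e-02]  ψ = [0, 0, 0]  (obs o_1=1)
t=2: δ = [8.038e-04, 1.013e-03, 9.645e-04]  ψ = [0, 2, 1]  (obs o_2=1)
t=3: δ = [5.626e-05, 9.377e-05, 1.055e-04]  ψ = [1, 2, 1]  (obs o_3=1)
t=4: δ = [5.861e-06, 2.051e-05, 1.302e-05]  ψ = [2, 2, 1]  (obs o_4=0)
backtrack: best end state = 1; path = [0, 2, 1, 2, 1]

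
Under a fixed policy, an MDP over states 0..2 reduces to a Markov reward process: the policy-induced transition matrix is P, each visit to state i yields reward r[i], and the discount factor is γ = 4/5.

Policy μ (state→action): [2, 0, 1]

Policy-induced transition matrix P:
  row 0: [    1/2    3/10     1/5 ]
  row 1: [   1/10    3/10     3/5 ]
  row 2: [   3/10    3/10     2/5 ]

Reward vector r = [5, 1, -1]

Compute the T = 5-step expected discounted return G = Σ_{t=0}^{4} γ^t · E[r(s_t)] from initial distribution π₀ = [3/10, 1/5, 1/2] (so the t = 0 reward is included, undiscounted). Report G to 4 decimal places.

G = 4.6205

t=0: π = [0.3000, 0.2000, 0.5000], E[r] = 1.2000, γ^t·E[r] = 1.200000, running G = 1.200000
t=1: π = [0.3200, 0.3000, 0.3800], E[r] = 1.5200, γ^t·E[r] = 1.216000, running G = 2.416000
t=2: π = [0.3040, 0.3000, 0.3960], E[r] = 1.4240, γ^t·E[r] = 0.911360, running G = 3.327360
t=3: π = [0.3008, 0.3000, 0.3992], E[r] = 1.4048, γ^t·E[r] = 0.719258, running G = 4.046618
t=4: π = [0.3002, 0.3000, 0.3998], E[r] = 1.4010, γ^t·E[r] = 0.573833, running G = 4.620451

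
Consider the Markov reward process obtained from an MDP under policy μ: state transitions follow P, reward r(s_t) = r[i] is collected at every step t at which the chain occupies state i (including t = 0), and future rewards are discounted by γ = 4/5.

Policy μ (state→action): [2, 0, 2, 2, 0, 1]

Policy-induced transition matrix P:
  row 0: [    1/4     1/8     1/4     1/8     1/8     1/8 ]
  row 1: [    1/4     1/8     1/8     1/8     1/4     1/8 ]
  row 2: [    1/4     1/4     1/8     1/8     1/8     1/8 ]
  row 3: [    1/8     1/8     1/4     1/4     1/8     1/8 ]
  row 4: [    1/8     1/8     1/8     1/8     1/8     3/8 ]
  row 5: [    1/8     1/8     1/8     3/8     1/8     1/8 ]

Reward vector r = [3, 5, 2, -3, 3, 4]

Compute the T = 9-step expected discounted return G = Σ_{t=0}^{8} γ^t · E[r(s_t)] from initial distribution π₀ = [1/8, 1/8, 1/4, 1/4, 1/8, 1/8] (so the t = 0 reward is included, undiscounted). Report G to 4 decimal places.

G = 8.8026

t=0: π = [0.1250, 0.1250, 0.2500, 0.2500, 0.1250, 0.1250], E[r] = 1.6250, γ^t·E[r] = 1.625000, running G = 1.625000
t=1: π = [0.1875, 0.1563, 0.1719, 0.1875, 0.1406, 0.1563], E[r] = 2.1719, γ^t·E[r] = 1.737500, running G = 3.362500
t=2: π = [0.1895, 0.1465, 0.1719, 0.1875, 0.1445, 0.1602], E[r] = 2.1563, γ^t·E[r] = 1.380000, running G = 4.742500
t=3: π = [0.1885, 0.1465, 0.1721, 0.1885, 0.1433, 0.1611], E[r] = 2.1511, γ^t·E[r] = 1.101375, running G = 5.843875
t=4: π = [0.1884, 0.1465, 0.1721, 0.1888, 0.1433, 0.1608], E[r] = 2.1487, γ^t·E[r] = 0.880100, running G = 6.723975
t=5: π = [0.1884, 0.1465, 0.1722, 0.1888, 0.1433, 0.1608], E[r] = 2.1488, γ^t·E[r] = 0.704129, running G = 7.428104
t=6: π = [0.1884, 0.1465, 0.1721, 0.1888, 0.1433, 0.1608], E[r] = 2.1489, γ^t·E[r] = 0.563313, running G = 7.991417
t=7: π = [0.1884, 0.1465, 0.1721, 0.1888, 0.1433, 0.1608], E[r] = 2.1489, γ^t·E[r] = 0.450650, running G = 8.442067
t=8: π = [0.1884, 0.1465, 0.1721, 0.1888, 0.1433, 0.1608], E[r] = 2.1489, γ^t·E[r] = 0.360520, running G = 8.802587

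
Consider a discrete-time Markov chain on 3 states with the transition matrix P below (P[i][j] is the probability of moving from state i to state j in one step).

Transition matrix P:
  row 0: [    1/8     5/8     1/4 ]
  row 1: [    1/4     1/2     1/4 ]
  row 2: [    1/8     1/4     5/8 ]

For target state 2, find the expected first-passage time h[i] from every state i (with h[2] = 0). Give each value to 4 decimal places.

h = [4.0000, 4.0000, 0.0000]

First-step conditioning: h[2] = 0; for i ≠ 2, h[i] = 1 + Σ_k P[i][k]·h[k].
  h[0] = 1 + 1/8·h[0] + 5/8·h[1]
  h[1] = 1 + 1/4·h[0] + 1/2·h[1]
Solving the 2×2 linear system over states ≠ 2 gives exactly h = [4, 4, 0] (h[2] = 0 is the target).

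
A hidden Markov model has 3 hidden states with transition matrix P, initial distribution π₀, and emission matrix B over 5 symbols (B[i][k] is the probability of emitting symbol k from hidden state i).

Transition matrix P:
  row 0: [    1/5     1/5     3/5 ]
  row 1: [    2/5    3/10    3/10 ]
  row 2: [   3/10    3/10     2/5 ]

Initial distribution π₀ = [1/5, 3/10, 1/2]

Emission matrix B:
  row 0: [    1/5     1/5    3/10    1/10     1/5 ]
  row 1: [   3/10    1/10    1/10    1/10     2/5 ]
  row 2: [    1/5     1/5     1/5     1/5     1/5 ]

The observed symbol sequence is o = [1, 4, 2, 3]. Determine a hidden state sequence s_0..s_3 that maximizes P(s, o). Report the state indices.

t=0: δ = [4.000e-02, 3.000e-02, 1.000e-01]  (obs o_0=1)
t=1: δ = [6.000e-03, 1.200e-02, 8.000e-03]  ψ = [2, 2, 2]  (obs o_1=4)
t=2: δ = [1.440e-03, 3.600e-04, 7.200e-04]  ψ = [1, 1, 0]  (obs o_2=2)
t=3: δ = [2.880e-05, 2.880e-05, 1.728e-04]  ψ = [0, 0, 0]  (obs o_3=3)
backtrack: best end state = 2; path = [2, 1, 0, 2]

path = [2, 1, 0, 2]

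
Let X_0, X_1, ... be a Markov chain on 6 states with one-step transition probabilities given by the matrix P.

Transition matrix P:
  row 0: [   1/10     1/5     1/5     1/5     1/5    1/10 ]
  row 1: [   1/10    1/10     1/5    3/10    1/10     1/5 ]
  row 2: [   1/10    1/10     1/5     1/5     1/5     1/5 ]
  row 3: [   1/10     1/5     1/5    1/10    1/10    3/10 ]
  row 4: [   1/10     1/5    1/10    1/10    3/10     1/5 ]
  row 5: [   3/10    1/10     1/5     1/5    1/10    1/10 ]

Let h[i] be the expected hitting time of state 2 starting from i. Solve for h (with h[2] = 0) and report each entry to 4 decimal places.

First-step conditioning: h[2] = 0; for i ≠ 2, h[i] = 1 + Σ_k P[i][k]·h[k].
  h[0] = 1 + 1/10·h[0] + 1/5·h[1] + 1/5·h[3] + 1/5·h[4] + 1/10·h[5]
  h[1] = 1 + 1/10·h[0] + 1/10·h[1] + 3/10·h[3] + 1/10·h[4] + 1/5·h[5]
  h[3] = 1 + 1/10·h[0] + 1/5·h[1] + 1/10·h[3] + 1/10·h[4] + 3/10·h[5]
  h[4] = 1 + 1/10·h[0] + 1/5·h[1] + 1/10·h[3] + 3/10·h[4] + 1/5·h[5]
  h[5] = 1 + 3/10·h[0] + 1/10·h[1] + 1/5·h[3] + 1/10·h[4] + 1/10·h[5]
Solving the 5×5 linear system over states ≠ 2 gives exactly h = [109850/20161, 108520/20161, 0, 108540/20161, 122080/20161, 108760/20161] (h[2] = 0 is the target).

h = [5.4486, 5.3827, 0.0000, 5.3837, 6.0553, 5.3946]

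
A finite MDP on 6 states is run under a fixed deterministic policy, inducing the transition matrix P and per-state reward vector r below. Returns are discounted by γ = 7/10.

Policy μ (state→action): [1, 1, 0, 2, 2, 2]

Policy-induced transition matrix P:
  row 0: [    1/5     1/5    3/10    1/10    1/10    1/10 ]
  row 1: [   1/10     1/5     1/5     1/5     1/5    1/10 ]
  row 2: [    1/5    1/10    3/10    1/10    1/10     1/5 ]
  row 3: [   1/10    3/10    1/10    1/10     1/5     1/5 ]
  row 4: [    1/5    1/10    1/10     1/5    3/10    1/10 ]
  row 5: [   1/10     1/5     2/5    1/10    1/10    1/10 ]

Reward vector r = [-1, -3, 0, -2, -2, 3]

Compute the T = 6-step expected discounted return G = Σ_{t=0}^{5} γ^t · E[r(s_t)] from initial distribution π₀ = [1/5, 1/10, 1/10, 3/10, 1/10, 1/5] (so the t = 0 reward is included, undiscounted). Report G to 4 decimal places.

G = -2.4092

t=0: π = [0.2000, 0.1000, 0.1000, 0.3000, 0.1000, 0.2000], E[r] = -0.7000, γ^t·E[r] = -0.700000, running G = -0.700000
t=1: π = [0.1400, 0.2100, 0.2300, 0.1200, 0.1600, 0.1400], E[r] = -0.9100, γ^t·E[r] = -0.637000, running G = -1.337000
t=2: π = [0.1530, 0.1730, 0.2370, 0.1370, 0.1650, 0.1350], E[r] = -0.8710, γ^t·E[r] = -0.426790, running G = -1.763790
t=3: π = [0.1555, 0.1735, 0.2358, 0.1338, 0.1640, 0.1374], E[r] = -0.8594, γ^t·E[r] = -0.294774, running G = -2.058564
t=4: π = [0.1555, 0.1734, 0.2368, 0.1338, 0.1635, 0.1370], E[r] = -0.8594, γ^t·E[r] = -0.206344, running G = -2.264909
t=5: π = [0.1556, 0.1733, 0.2369, 0.1337, 0.1634, 0.1371], E[r] = -0.8587, γ^t·E[r] = -0.144315, running G = -2.409224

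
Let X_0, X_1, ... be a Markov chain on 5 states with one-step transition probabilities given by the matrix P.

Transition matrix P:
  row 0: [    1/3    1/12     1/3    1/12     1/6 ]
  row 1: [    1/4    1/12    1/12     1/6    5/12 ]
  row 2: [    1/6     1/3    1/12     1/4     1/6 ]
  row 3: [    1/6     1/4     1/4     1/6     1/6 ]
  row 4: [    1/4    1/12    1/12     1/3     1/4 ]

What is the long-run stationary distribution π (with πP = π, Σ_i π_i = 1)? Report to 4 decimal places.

π = [0.2386, 0.1606, 0.1762, 0.1991, 0.2256]

Balance equations π_j = Σ_i π_i·P[i][j]:
  π_0 = 1/3·π_0 + 1/4·π_1 + 1/6·π_2 + 1/6·π_3 + 1/4·π_4
  π_1 = 1/12·π_0 + 1/12·π_1 + 1/3·π_2 + 1/4·π_3 + 1/12·π_4
  π_2 = 1/3·π_0 + 1/12·π_1 + 1/12·π_2 + 1/4·π_3 + 1/12·π_4
  π_3 = 1/12·π_0 + 1/6·π_1 + 1/4·π_2 + 1/6·π_3 + 1/3·π_4
  normalize: π_0 + π_1 + π_2 + π_3 + π_4 = 1
Solving the linear system gives exactly π = [131/549, 617/3843, 677/3843, 85/427, 289/1281].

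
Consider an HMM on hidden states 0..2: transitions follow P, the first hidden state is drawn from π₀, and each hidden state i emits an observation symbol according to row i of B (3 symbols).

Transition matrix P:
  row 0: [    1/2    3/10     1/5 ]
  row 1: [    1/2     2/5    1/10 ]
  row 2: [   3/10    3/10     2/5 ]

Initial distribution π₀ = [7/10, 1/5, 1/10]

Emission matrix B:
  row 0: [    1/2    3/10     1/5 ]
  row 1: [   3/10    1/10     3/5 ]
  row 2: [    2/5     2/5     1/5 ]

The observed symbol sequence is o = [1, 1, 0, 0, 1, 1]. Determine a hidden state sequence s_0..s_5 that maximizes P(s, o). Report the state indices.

t=0: δ = [2.100e-01, 2.000e-02, 4.000e-02]  (obs o_0=1)
t=1: δ = [3.150e-02, 6.300e-03, 1.680e-02]  ψ = [0, 0, 0]  (obs o_1=1)
t=2: δ = [7.875e-03, 2.835e-03, 2.688e-03]  ψ = [0, 0, 2]  (obs o_2=0)
t=3: δ = [1.969e-03, 7.087e-04, 6.300e-04]  ψ = [0, 0, 0]  (obs o_3=0)
t=4: δ = [2.953e-04, 5.906e-05, 1.575e-04]  ψ = [0, 0, 0]  (obs o_4=1)
t=5: δ = [4.430e-05, 8.859e-06, 2.520e-05]  ψ = [0, 0, 2]  (obs o_5=1)
backtrack: best end state = 0; path = [0, 0, 0, 0, 0, 0]

path = [0, 0, 0, 0, 0, 0]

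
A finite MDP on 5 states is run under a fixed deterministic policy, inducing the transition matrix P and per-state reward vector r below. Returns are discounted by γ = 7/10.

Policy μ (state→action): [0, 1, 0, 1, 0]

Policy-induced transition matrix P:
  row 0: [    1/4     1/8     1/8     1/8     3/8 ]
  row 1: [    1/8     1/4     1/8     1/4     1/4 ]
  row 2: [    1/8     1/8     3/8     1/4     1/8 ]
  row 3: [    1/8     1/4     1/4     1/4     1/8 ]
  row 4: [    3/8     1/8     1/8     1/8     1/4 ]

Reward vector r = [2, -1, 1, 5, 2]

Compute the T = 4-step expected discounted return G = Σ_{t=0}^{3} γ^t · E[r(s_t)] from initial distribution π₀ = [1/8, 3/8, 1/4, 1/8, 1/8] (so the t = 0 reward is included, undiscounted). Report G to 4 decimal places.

t=0: π = [0.1250, 0.3750, 0.2500, 0.1250, 0.1250], E[r] = 1.0000, γ^t·E[r] = 1.000000, running G = 1.000000
t=1: π = [0.1719, 0.1875, 0.2031, 0.2188, 0.2188], E[r] = 1.8906, γ^t·E[r] = 1.323438, running G = 2.323438
t=2: π = [0.2012, 0.1758, 0.2031, 0.2012, 0.2188], E[r] = 1.8730, γ^t·E[r] = 0.917793, running G = 3.241230
t=3: π = [0.2048, 0.1721, 0.2009, 0.1975, 0.2246], E[r] = 1.8752, γ^t·E[r] = 0.643209, running G = 3.884439

G = 3.8844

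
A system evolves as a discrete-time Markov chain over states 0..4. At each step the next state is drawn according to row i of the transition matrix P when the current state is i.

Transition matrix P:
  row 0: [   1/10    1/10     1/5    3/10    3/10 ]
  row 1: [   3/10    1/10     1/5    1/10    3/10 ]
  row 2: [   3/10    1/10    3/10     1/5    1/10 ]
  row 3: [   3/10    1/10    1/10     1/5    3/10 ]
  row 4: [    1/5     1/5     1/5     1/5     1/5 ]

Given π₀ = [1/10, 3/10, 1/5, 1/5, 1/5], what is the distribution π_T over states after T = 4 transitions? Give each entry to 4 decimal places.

t=0: π = [0.1000, 0.3000, 0.2000, 0.2000, 0.2000]
t=1: π = [0.2600, 0.1200, 0.2000, 0.1800, 0.2400]
t=2: π = [0.2240, 0.1240, 0.2020, 0.2140, 0.2360]
t=3: π = [0.2316, 0.1236, 0.1988, 0.2100, 0.2360]
t=4: π = [0.2301, 0.1236, 0.1989, 0.2108, 0.2366]

π = [0.2301, 0.1236, 0.1989, 0.2108, 0.2366]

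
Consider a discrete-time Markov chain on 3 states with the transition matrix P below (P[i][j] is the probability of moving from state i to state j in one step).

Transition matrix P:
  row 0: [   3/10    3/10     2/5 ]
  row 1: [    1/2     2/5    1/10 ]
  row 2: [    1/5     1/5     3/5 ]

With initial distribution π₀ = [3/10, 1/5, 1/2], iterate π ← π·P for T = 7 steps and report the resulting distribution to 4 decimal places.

π = [0.3188, 0.2898, 0.3914]

t=0: π = [0.3000, 0.2000, 0.5000]
t=1: π = [0.2900, 0.2700, 0.4400]
t=2: π = [0.3100, 0.2830, 0.4070]
t=3: π = [0.3159, 0.2876, 0.3965]
t=4: π = [0.3179, 0.2891, 0.3930]
t=5: π = [0.3185, 0.2896, 0.3919]
t=6: π = [0.3187, 0.2898, 0.3915]
t=7: π = [0.3188, 0.2898, 0.3914]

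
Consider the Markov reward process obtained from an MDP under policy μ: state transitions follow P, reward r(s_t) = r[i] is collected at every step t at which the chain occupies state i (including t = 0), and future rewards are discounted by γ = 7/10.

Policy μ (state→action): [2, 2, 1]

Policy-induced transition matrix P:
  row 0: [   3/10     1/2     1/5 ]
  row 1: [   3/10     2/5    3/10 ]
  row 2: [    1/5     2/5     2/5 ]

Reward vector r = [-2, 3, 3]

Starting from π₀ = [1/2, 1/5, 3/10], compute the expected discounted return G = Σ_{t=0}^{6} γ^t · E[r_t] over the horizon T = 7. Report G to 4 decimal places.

t=0: π = [0.5000, 0.2000, 0.3000], E[r] = 0.5000, γ^t·E[r] = 0.500000, running G = 0.500000
t=1: π = [0.2700, 0.4500, 0.2800], E[r] = 1.6500, γ^t·E[r] = 1.155000, running G = 1.655000
t=2: π = [0.2720, 0.4270, 0.3010], E[r] = 1.6400, γ^t·E[r] = 0.803600, running G = 2.458600
t=3: π = [0.2699, 0.4272, 0.3029], E[r] = 1.6505, γ^t·E[r] = 0.566122, running G = 3.024722
t=4: π = [0.2697, 0.4270, 0.3033], E[r] = 1.6515, γ^t·E[r] = 0.396513, running G = 3.421235
t=5: π = [0.2697, 0.4270, 0.3034], E[r] = 1.6517, γ^t·E[r] = 0.277593, running G = 3.698827
t=6: π = [0.2697, 0.4270, 0.3034], E[r] = 1.6517, γ^t·E[r] = 0.194318, running G = 3.893146

G = 3.8931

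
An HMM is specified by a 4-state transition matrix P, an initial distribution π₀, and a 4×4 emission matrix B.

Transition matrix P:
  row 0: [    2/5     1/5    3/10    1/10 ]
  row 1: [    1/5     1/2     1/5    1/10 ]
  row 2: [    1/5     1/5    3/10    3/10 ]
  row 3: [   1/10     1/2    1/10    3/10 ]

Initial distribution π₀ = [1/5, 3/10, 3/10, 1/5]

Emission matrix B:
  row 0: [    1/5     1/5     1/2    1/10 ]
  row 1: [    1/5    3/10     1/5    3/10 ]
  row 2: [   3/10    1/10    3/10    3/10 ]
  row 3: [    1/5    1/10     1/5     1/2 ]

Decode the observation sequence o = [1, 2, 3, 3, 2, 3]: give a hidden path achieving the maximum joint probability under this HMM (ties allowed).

t=0: δ = [4.000e-02, 9.000e-02, 3.000e-02, 2.000e-02]  (obs o_0=1)
t=1: δ = [9.000e-03, 9.000e-03, 5.400e-03, 1.800e-03]  ψ = [1, 1, 1, 1]  (obs o_1=2)
t=2: δ = [3.600e-04, 1.350e-03, 8.100e-04, 8.100e-04]  ψ = [0, 1, 0, 2]  (obs o_2=3)
t=3: δ = [2.700e-05, 2.025e-04, 8.100e-05, 1.215e-04]  ψ = [1, 1, 1, 2]  (obs o_3=3)
t=4: δ = [2.025e-05, 2.025e-05, 1.215e-05, 7.290e-06]  ψ = [1, 1, 1, 3]  (obs o_4=2)
t=5: δ = [8.100e-07, 3.038e-06, 1.822e-06, 1.822e-06]  ψ = [0, 1, 0, 2]  (obs o_5=3)
backtrack: best end state = 1; path = [1, 1, 1, 1, 1, 1]

path = [1, 1, 1, 1, 1, 1]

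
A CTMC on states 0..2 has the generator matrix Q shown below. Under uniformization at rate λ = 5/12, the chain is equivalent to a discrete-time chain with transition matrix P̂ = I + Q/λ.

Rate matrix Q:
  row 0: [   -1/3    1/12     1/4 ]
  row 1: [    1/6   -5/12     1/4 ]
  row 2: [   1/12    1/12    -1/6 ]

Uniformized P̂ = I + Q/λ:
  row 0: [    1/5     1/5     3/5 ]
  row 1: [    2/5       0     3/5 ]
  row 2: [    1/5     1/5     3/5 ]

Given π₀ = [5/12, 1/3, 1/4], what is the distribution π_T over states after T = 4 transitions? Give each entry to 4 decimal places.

π = [0.2331, 0.1669, 0.6000]

t=0: π = [0.4167, 0.3333, 0.2500]
t=1: π = [0.2667, 0.1333, 0.6000]
t=2: π = [0.2267, 0.1733, 0.6000]
t=3: π = [0.2347, 0.1653, 0.6000]
t=4: π = [0.2331, 0.1669, 0.6000]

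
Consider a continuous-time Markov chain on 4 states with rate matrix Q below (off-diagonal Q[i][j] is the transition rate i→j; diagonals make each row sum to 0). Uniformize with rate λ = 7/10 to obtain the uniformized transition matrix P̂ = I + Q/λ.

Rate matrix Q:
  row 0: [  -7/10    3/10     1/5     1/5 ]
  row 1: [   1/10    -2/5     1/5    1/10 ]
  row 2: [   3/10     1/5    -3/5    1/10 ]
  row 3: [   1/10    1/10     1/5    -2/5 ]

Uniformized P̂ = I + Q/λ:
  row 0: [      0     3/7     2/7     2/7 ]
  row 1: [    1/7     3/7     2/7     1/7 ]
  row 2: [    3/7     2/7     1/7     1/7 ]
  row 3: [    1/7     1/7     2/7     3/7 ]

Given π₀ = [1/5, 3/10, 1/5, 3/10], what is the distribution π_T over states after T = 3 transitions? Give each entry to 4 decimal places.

π = [0.1866, 0.3242, 0.2501, 0.2391]

t=0: π = [0.2000, 0.3000, 0.2000, 0.3000]
t=1: π = [0.1714, 0.3143, 0.2571, 0.2571]
t=2: π = [0.1918, 0.3184, 0.2490, 0.2408]
t=3: π = [0.1866, 0.3242, 0.2501, 0.2391]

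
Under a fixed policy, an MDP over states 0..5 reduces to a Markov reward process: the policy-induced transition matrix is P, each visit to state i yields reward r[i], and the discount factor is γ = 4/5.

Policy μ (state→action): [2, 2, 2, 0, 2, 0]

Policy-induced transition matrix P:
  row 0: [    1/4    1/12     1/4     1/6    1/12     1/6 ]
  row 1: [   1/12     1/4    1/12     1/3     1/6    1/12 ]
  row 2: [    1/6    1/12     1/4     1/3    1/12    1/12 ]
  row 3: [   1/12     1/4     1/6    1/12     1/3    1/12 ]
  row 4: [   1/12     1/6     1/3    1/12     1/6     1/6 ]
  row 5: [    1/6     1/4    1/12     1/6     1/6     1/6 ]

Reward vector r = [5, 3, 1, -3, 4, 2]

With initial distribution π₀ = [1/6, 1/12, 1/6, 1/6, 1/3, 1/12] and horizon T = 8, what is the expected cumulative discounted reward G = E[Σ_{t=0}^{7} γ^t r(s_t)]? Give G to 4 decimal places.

t=0: π = [0.1667, 0.0833, 0.1667, 0.1667, 0.3333, 0.0833], E[r] = 2.2500, γ^t·E[r] = 2.250000, running G = 2.250000
t=1: π = [0.1319, 0.1667, 0.2361, 0.1667, 0.1667, 0.1319], E[r] = 1.8264, γ^t·E[r] = 1.461111, running G = 3.711111
t=2: π = [0.1360, 0.1748, 0.2002, 0.2060, 0.1638, 0.1192], E[r] = 1.6800, γ^t·E[r] = 1.075185, running G = 4.786296
t=3: π = [0.1326, 0.1803, 0.1975, 0.1984, 0.1730, 0.1182], E[r] = 1.7349, γ^t·E[r] = 0.888272, running G = 5.674568
t=4: π = [0.1317, 0.1806, 0.1981, 0.1987, 0.1722, 0.1187], E[r] = 1.7287, γ^t·E[r] = 0.708066, running G = 6.382634
t=5: π = [0.1317, 0.1807, 0.1979, 0.1989, 0.1723, 0.1186], E[r] = 1.7280, γ^t·E[r] = 0.566241, running G = 6.948875
t=6: π = [0.1317, 0.1807, 0.1979, 0.1988, 0.1723, 0.1185], E[r] = 1.7283, γ^t·E[r] = 0.453055, running G = 7.401930
t=7: π = [0.1316, 0.1807, 0.1979, 0.1988, 0.1723, 0.1185], E[r] = 1.7282, γ^t·E[r] = 0.362435, running G = 7.764365

G = 7.7644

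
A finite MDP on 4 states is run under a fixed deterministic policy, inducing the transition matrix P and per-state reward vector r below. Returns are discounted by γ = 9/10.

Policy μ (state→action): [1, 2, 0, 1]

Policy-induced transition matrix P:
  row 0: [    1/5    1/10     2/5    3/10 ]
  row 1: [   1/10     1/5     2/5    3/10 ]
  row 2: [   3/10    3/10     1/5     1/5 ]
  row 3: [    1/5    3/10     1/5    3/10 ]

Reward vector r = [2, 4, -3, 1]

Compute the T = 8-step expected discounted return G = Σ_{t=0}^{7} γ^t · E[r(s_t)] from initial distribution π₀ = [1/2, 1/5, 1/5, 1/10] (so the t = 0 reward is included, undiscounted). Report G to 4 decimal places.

G = 4.5722

t=0: π = [0.5000, 0.2000, 0.2000, 0.1000], E[r] = 1.3000, γ^t·E[r] = 1.300000, running G = 1.300000
t=1: π = [0.2000, 0.1800, 0.3400, 0.2800], E[r] = 0.3800, γ^t·E[r] = 0.342000, running G = 1.642000
t=2: π = [0.2160, 0.2420, 0.2760, 0.2660], E[r] = 0.8380, γ^t·E[r] = 0.678780, running G = 2.320780
t=3: π = [0.2034, 0.2326, 0.2916, 0.2724], E[r] = 0.7348, γ^t·E[r] = 0.535669, running G = 2.856449
t=4: π = [0.2059, 0.2361, 0.2872, 0.2708], E[r] = 0.7653, γ^t·E[r] = 0.502100, running G = 3.358549
t=5: π = [0.2051, 0.2352, 0.2884, 0.2713], E[r] = 0.7572, γ^t·E[r] = 0.447112, running G = 3.805661
t=6: π = [0.2053, 0.2355, 0.2881, 0.2712], E[r] = 0.7594, γ^t·E[r] = 0.403588, running G = 4.209250
t=7: π = [0.2053, 0.2354, 0.2882, 0.2712], E[r] = 0.7588, γ^t·E[r] = 0.362939, running G = 4.572188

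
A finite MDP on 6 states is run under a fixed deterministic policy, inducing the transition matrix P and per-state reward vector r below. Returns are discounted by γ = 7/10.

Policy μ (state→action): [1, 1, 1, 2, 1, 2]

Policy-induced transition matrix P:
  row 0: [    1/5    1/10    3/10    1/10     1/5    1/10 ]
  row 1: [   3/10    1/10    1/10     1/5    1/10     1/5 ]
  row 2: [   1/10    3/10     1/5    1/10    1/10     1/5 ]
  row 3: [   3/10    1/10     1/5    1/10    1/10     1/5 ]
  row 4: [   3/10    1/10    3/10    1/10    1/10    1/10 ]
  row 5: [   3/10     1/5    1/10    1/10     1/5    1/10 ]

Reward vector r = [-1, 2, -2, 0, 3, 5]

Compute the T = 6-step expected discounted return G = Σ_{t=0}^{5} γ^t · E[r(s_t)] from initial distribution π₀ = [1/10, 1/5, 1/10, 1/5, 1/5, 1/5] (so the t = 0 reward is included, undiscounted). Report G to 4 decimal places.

t=0: π = [0.1000, 0.2000, 0.1000, 0.2000, 0.2000, 0.2000], E[r] = 1.7000, γ^t·E[r] = 1.700000, running G = 1.700000
t=1: π = [0.2700, 0.1400, 0.1900, 0.1200, 0.1300, 0.1500], E[r] = 0.7700, γ^t·E[r] = 0.539000, running G = 2.239000
t=2: π = [0.2350, 0.1530, 0.2110, 0.1140, 0.1420, 0.1450], E[r] = 0.8000, γ^t·E[r] = 0.392000, running G = 2.631000
t=3: π = [0.2343, 0.1567, 0.2079, 0.1153, 0.1380, 0.1478], E[r] = 0.8163, γ^t·E[r] = 0.279991, running G = 2.910991
t=4: π = [0.2350, 0.1564, 0.2068, 0.1157, 0.1382, 0.1480], E[r] = 0.8188, γ^t·E[r] = 0.196582, running G = 3.107573
t=5: π = [0.2351, 0.1562, 0.2069, 0.1156, 0.1383, 0.1479], E[r] = 0.8177, γ^t·E[r] = 0.137430, running G = 3.245003

G = 3.2450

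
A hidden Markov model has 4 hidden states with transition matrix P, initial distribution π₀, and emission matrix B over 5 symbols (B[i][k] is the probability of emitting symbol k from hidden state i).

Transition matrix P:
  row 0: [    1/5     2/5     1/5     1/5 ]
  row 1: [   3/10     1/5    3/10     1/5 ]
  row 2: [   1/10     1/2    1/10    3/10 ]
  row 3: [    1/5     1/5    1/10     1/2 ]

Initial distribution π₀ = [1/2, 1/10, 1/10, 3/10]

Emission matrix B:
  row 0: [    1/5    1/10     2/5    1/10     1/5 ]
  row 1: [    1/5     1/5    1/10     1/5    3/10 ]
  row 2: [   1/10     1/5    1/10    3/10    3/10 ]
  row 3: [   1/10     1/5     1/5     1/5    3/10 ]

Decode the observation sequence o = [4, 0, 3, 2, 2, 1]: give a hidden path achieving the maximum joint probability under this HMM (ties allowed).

t=0: δ = [1.000e-01, 3.000e-02, 3.000e-02, 9.000e-02]  (obs o_0=4)
t=1: δ = [4.000e-03, 8.000e-03, 2.000e-03, 4.500e-03]  ψ = [0, 0, 0, 3]  (obs o_1=0)
t=2: δ = [2.400e-04, 3.200e-04, 7.200e-04, 4.500e-04]  ψ = [1, 0, 1, 3]  (obs o_2=3)
t=3: δ = [3.840e-05, 3.600e-05, 9.600e-06, 4.500e-05]  ψ = [1, 2, 1, 3]  (obs o_3=2)
t=4: δ = [4.320e-06, 1.536e-06, 1.080e-06, 4.500e-06]  ψ = [1, 0, 1, 3]  (obs o_4=2)
t=5: δ = [9.000e-08, 3.456e-07, 1.728e-07, 4.500e-07]  ψ = [3, 0, 0, 3]  (obs o_5=1)
backtrack: best end state = 3; path = [3, 3, 3, 3, 3, 3]

path = [3, 3, 3, 3, 3, 3]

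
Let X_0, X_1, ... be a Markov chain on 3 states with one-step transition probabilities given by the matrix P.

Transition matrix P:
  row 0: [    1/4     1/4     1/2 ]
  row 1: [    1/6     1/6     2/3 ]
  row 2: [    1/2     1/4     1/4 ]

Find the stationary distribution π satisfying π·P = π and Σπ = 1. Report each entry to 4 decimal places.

π = [0.3385, 0.2308, 0.4308]

Balance equations π_j = Σ_i π_i·P[i][j]:
  π_0 = 1/4·π_0 + 1/6·π_1 + 1/2·π_2
  π_1 = 1/4·π_0 + 1/6·π_1 + 1/4·π_2
  normalize: π_0 + π_1 + π_2 = 1
Solving the linear system gives exactly π = [22/65, 3/13, 28/65].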